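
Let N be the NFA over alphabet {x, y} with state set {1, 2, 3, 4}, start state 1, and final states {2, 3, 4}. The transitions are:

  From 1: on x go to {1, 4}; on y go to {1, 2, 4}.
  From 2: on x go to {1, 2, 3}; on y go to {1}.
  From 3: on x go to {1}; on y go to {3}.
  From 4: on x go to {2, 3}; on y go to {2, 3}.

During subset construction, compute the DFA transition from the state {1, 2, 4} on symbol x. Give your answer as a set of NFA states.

δ(1,x) = {1, 4}; δ(2,x) = {1, 2, 3}; δ(4,x) = {2, 3}.
Union: {1, 2, 3, 4}.

{1, 2, 3, 4}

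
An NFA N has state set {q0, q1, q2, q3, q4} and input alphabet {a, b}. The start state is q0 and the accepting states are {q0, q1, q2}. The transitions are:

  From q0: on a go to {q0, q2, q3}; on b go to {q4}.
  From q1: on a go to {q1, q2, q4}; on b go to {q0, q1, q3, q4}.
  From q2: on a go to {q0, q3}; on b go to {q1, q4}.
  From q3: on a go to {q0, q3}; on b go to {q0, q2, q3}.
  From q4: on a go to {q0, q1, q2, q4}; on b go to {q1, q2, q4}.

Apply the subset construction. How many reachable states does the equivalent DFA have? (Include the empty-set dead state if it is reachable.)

6

Start state of the DFA: {q0}.
{q0} --a--> {q0, q2, q3}  [new]
{q0} --b--> {q4}  [new]
{q0, q2, q3} --a--> {q0, q2, q3}  [seen]
{q0, q2, q3} --b--> {q0, q1, q2, q3, q4}  [new]
{q4} --a--> {q0, q1, q2, q4}  [new]
{q4} --b--> {q1, q2, q4}  [new]
{q0, q1, q2, q3, q4} --a--> {q0, q1, q2, q3, q4}  [seen]
{q0, q1, q2, q3, q4} --b--> {q0, q1, q2, q3, q4}  [seen]
{q0, q1, q2, q4} --a--> {q0, q1, q2, q3, q4}  [seen]
{q0, q1, q2, q4} --b--> {q0, q1, q2, q3, q4}  [seen]
{q1, q2, q4} --a--> {q0, q1, q2, q3, q4}  [seen]
{q1, q2, q4} --b--> {q0, q1, q2, q3, q4}  [seen]
Reachable DFA states: {q0}, {q0, q2, q3}, {q4}, {q0, q1, q2, q3, q4}, {q0, q1, q2, q4}, {q1, q2, q4}.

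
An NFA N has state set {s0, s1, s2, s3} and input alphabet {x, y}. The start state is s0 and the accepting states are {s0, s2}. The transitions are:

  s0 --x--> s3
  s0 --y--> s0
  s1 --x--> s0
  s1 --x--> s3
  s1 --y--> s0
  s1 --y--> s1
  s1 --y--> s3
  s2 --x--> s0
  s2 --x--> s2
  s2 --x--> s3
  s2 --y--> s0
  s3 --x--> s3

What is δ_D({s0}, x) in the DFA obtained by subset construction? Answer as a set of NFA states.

δ(s0,x) = {s3}.
Union: {s3}.

{s3}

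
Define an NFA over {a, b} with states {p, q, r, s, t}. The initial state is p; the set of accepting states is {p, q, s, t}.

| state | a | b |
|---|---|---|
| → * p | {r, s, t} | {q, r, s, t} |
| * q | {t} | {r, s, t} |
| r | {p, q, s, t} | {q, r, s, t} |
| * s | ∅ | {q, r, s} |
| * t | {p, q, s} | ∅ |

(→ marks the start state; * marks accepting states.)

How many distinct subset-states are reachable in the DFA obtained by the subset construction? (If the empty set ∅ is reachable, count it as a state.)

Start state of the DFA: {p}.
{p} --a--> {r, s, t}  [new]
{p} --b--> {q, r, s, t}  [new]
{r, s, t} --a--> {p, q, s, t}  [new]
{r, s, t} --b--> {q, r, s, t}  [seen]
{q, r, s, t} --a--> {p, q, s, t}  [seen]
{q, r, s, t} --b--> {q, r, s, t}  [seen]
{p, q, s, t} --a--> {p, q, r, s, t}  [new]
{p, q, s, t} --b--> {q, r, s, t}  [seen]
{p, q, r, s, t} --a--> {p, q, r, s, t}  [seen]
{p, q, r, s, t} --b--> {q, r, s, t}  [seen]
Reachable DFA states: {p}, {r, s, t}, {q, r, s, t}, {p, q, s, t}, {p, q, r, s, t}.

5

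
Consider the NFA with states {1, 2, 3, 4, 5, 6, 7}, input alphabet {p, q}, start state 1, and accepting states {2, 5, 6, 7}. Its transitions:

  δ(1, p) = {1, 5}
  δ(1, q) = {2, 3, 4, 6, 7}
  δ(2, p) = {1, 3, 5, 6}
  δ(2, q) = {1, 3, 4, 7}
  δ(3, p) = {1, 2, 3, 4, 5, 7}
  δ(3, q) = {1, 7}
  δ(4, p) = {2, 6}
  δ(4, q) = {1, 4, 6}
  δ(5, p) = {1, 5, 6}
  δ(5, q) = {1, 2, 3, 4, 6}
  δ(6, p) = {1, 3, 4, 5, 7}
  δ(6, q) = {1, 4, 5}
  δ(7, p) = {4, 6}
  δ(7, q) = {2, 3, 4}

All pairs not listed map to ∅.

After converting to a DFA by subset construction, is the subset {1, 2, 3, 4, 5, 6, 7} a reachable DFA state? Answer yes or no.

yes

Start state of the DFA: {1}.
{1} --p--> {1, 5}  [new]
{1} --q--> {2, 3, 4, 6, 7}  [new]
{1, 5} --p--> {1, 5, 6}  [new]
{1, 5} --q--> {1, 2, 3, 4, 6, 7}  [new]
{2, 3, 4, 6, 7} --p--> {1, 2, 3, 4, 5, 6, 7}  [new]
{2, 3, 4, 6, 7} --q--> {1, 2, 3, 4, 5, 6, 7}  [seen]
{1, 5, 6} --p--> {1, 3, 4, 5, 6, 7}  [new]
{1, 5, 6} --q--> {1, 2, 3, 4, 5, 6, 7}  [seen]
{1, 2, 3, 4, 6, 7} --p--> {1, 2, 3, 4, 5, 6, 7}  [seen]
{1, 2, 3, 4, 6, 7} --q--> {1, 2, 3, 4, 5, 6, 7}  [seen]
{1, 2, 3, 4, 5, 6, 7} --p--> {1, 2, 3, 4, 5, 6, 7}  [seen]
{1, 2, 3, 4, 5, 6, 7} --q--> {1, 2, 3, 4, 5, 6, 7}  [seen]
{1, 3, 4, 5, 6, 7} --p--> {1, 2, 3, 4, 5, 6, 7}  [seen]
{1, 3, 4, 5, 6, 7} --q--> {1, 2, 3, 4, 5, 6, 7}  [seen]
Reachable DFA states: {1}, {1, 5}, {2, 3, 4, 6, 7}, {1, 5, 6}, {1, 2, 3, 4, 6, 7}, {1, 2, 3, 4, 5, 6, 7}, {1, 3, 4, 5, 6, 7}.
{1, 2, 3, 4, 5, 6, 7} is among them.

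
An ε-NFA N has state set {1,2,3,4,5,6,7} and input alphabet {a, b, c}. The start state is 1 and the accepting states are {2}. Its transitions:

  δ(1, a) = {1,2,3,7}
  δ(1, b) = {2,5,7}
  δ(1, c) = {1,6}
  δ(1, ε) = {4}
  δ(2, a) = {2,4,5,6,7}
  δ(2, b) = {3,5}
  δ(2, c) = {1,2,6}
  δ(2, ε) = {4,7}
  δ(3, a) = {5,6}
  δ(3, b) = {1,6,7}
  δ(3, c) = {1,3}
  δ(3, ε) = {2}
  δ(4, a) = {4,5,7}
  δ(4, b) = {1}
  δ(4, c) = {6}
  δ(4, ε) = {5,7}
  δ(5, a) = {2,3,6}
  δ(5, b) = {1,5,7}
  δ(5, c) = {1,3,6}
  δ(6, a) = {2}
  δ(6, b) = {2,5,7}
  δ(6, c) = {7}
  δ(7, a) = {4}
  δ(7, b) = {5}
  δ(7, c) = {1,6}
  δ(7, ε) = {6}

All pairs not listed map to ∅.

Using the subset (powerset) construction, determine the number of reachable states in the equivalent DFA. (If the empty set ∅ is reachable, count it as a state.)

Start state of the DFA: {1,4,5,6,7} (ε-closure of the NFA start).
{1,4,5,6,7} --a--> {1,2,3,4,5,6,7}  [new]
{1,4,5,6,7} --b--> {1,2,4,5,6,7}  [new]
{1,4,5,6,7} --c--> {1,2,3,4,5,6,7}  [seen]
{1,2,3,4,5,6,7} --a--> {1,2,3,4,5,6,7}  [seen]
{1,2,3,4,5,6,7} --b--> {1,2,3,4,5,6,7}  [seen]
{1,2,3,4,5,6,7} --c--> {1,2,3,4,5,6,7}  [seen]
{1,2,4,5,6,7} --a--> {1,2,3,4,5,6,7}  [seen]
{1,2,4,5,6,7} --b--> {1,2,3,4,5,6,7}  [seen]
{1,2,4,5,6,7} --c--> {1,2,3,4,5,6,7}  [seen]
Reachable DFA states: {1,4,5,6,7}, {1,2,3,4,5,6,7}, {1,2,4,5,6,7}.

3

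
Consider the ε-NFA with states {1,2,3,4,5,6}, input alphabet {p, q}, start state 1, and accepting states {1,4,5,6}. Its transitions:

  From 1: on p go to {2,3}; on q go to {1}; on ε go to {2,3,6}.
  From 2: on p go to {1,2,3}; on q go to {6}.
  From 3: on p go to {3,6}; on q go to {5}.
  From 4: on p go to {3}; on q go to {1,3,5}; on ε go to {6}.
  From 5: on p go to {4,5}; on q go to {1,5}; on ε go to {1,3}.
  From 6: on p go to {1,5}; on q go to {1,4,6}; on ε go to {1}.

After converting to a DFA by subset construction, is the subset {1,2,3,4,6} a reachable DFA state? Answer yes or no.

Start state of the DFA: {1,2,3,6} (ε-closure of the NFA start).
{1,2,3,6} --p--> {1,2,3,5,6}  [new]
{1,2,3,6} --q--> {1,2,3,4,5,6}  [new]
{1,2,3,5,6} --p--> {1,2,3,4,5,6}  [seen]
{1,2,3,5,6} --q--> {1,2,3,4,5,6}  [seen]
{1,2,3,4,5,6} --p--> {1,2,3,4,5,6}  [seen]
{1,2,3,4,5,6} --q--> {1,2,3,4,5,6}  [seen]
Reachable DFA states: {1,2,3,6}, {1,2,3,5,6}, {1,2,3,4,5,6}.
{1,2,3,4,6} is not among them.

no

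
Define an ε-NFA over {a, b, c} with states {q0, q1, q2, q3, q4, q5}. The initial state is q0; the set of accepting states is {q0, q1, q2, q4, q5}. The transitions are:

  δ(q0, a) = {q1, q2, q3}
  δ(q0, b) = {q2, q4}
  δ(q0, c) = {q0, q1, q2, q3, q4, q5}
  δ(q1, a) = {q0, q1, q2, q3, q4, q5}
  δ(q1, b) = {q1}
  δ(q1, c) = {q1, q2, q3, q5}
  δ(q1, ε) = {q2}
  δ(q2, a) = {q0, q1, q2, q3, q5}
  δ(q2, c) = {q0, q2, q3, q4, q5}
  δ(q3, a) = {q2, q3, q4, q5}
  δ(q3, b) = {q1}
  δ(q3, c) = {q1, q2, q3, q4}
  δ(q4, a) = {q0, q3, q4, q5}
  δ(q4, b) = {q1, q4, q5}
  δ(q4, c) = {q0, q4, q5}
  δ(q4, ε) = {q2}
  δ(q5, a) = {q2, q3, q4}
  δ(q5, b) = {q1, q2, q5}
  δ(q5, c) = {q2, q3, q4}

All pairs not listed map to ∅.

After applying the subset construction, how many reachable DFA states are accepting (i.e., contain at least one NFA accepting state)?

Start state of the DFA: {q0} (ε-closure of the NFA start).
{q0} --a--> {q1, q2, q3}  [new]
{q0} --b--> {q2, q4}  [new]
{q0} --c--> {q0, q1, q2, q3, q4, q5}  [new]
{q1, q2, q3} --a--> {q0, q1, q2, q3, q4, q5}  [seen]
{q1, q2, q3} --b--> {q1, q2}  [new]
{q1, q2, q3} --c--> {q0, q1, q2, q3, q4, q5}  [seen]
{q2, q4} --a--> {q0, q1, q2, q3, q4, q5}  [seen]
{q2, q4} --b--> {q1, q2, q4, q5}  [new]
{q2, q4} --c--> {q0, q2, q3, q4, q5}  [new]
{q0, q1, q2, q3, q4, q5} --a--> {q0, q1, q2, q3, q4, q5}  [seen]
{q0, q1, q2, q3, q4, q5} --b--> {q1, q2, q4, q5}  [seen]
{q0, q1, q2, q3, q4, q5} --c--> {q0, q1, q2, q3, q4, q5}  [seen]
{q1, q2} --a--> {q0, q1, q2, q3, q4, q5}  [seen]
{q1, q2} --b--> {q1, q2}  [seen]
{q1, q2} --c--> {q0, q1, q2, q3, q4, q5}  [seen]
{q1, q2, q4, q5} --a--> {q0, q1, q2, q3, q4, q5}  [seen]
{q1, q2, q4, q5} --b--> {q1, q2, q4, q5}  [seen]
{q1, q2, q4, q5} --c--> {q0, q1, q2, q3, q4, q5}  [seen]
{q0, q2, q3, q4, q5} --a--> {q0, q1, q2, q3, q4, q5}  [seen]
{q0, q2, q3, q4, q5} --b--> {q1, q2, q4, q5}  [seen]
{q0, q2, q3, q4, q5} --c--> {q0, q1, q2, q3, q4, q5}  [seen]
Reachable DFA states: {q0}, {q1, q2, q3}, {q2, q4}, {q0, q1, q2, q3, q4, q5}, {q1, q2}, {q1, q2, q4, q5}, {q0, q2, q3, q4, q5}.
Accepting DFA states (contain an NFA accepting state): {q0}, {q1, q2, q3}, {q2, q4}, {q0, q1, q2, q3, q4, q5}, {q1, q2}, {q1, q2, q4, q5}, {q0, q2, q3, q4, q5}.

7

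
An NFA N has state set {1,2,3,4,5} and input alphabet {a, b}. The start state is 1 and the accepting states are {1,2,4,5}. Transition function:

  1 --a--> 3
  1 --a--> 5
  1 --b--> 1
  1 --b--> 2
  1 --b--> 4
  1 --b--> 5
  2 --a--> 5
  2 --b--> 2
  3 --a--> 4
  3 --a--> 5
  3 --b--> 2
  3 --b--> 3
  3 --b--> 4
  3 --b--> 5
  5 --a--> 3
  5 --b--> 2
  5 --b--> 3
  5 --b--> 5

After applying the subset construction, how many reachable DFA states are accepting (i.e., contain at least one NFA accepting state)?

Start state of the DFA: {1}.
{1} --a--> {3,5}  [new]
{1} --b--> {1,2,4,5}  [new]
{3,5} --a--> {3,4,5}  [new]
{3,5} --b--> {2,3,4,5}  [new]
{1,2,4,5} --a--> {3,5}  [seen]
{1,2,4,5} --b--> {1,2,3,4,5}  [new]
{3,4,5} --a--> {3,4,5}  [seen]
{3,4,5} --b--> {2,3,4,5}  [seen]
{2,3,4,5} --a--> {3,4,5}  [seen]
{2,3,4,5} --b--> {2,3,4,5}  [seen]
{1,2,3,4,5} --a--> {3,4,5}  [seen]
{1,2,3,4,5} --b--> {1,2,3,4,5}  [seen]
Reachable DFA states: {1}, {3,5}, {1,2,4,5}, {3,4,5}, {2,3,4,5}, {1,2,3,4,5}.
Accepting DFA states (contain an NFA accepting state): {1}, {3,5}, {1,2,4,5}, {3,4,5}, {2,3,4,5}, {1,2,3,4,5}.

6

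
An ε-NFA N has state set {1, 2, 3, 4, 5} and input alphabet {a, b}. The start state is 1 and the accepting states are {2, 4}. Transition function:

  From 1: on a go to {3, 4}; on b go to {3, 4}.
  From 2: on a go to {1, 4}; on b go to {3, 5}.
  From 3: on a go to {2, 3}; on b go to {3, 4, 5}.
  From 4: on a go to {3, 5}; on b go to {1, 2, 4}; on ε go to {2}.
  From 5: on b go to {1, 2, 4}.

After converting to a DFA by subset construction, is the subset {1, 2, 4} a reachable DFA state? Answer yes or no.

Start state of the DFA: {1} (ε-closure of the NFA start).
{1} --a--> {2, 3, 4}  [new]
{1} --b--> {2, 3, 4}  [seen]
{2, 3, 4} --a--> {1, 2, 3, 4, 5}  [new]
{2, 3, 4} --b--> {1, 2, 3, 4, 5}  [seen]
{1, 2, 3, 4, 5} --a--> {1, 2, 3, 4, 5}  [seen]
{1, 2, 3, 4, 5} --b--> {1, 2, 3, 4, 5}  [seen]
Reachable DFA states: {1}, {2, 3, 4}, {1, 2, 3, 4, 5}.
{1, 2, 4} is not among them.

no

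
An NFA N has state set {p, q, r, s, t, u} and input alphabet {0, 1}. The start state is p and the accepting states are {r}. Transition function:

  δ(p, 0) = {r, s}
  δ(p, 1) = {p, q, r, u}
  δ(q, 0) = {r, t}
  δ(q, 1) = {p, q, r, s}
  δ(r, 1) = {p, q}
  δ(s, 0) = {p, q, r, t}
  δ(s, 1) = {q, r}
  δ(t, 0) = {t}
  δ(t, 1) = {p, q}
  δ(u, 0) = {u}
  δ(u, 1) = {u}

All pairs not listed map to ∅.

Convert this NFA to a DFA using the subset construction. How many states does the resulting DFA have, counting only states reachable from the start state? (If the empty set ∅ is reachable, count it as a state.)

10

Start state of the DFA: {p}.
{p} --0--> {r, s}  [new]
{p} --1--> {p, q, r, u}  [new]
{r, s} --0--> {p, q, r, t}  [new]
{r, s} --1--> {p, q, r}  [new]
{p, q, r, u} --0--> {r, s, t, u}  [new]
{p, q, r, u} --1--> {p, q, r, s, u}  [new]
{p, q, r, t} --0--> {r, s, t}  [new]
{p, q, r, t} --1--> {p, q, r, s, u}  [seen]
{p, q, r} --0--> {r, s, t}  [seen]
{p, q, r} --1--> {p, q, r, s, u}  [seen]
{r, s, t, u} --0--> {p, q, r, t, u}  [new]
{r, s, t, u} --1--> {p, q, r, u}  [seen]
{p, q, r, s, u} --0--> {p, q, r, s, t, u}  [new]
{p, q, r, s, u} --1--> {p, q, r, s, u}  [seen]
{r, s, t} --0--> {p, q, r, t}  [seen]
{r, s, t} --1--> {p, q, r}  [seen]
{p, q, r, t, u} --0--> {r, s, t, u}  [seen]
{p, q, r, t, u} --1--> {p, q, r, s, u}  [seen]
{p, q, r, s, t, u} --0--> {p, q, r, s, t, u}  [seen]
{p, q, r, s, t, u} --1--> {p, q, r, s, u}  [seen]
Reachable DFA states: {p}, {r, s}, {p, q, r, u}, {p, q, r, t}, {p, q, r}, {r, s, t, u}, {p, q, r, s, u}, {r, s, t}, {p, q, r, t, u}, {p, q, r, s, t, u}.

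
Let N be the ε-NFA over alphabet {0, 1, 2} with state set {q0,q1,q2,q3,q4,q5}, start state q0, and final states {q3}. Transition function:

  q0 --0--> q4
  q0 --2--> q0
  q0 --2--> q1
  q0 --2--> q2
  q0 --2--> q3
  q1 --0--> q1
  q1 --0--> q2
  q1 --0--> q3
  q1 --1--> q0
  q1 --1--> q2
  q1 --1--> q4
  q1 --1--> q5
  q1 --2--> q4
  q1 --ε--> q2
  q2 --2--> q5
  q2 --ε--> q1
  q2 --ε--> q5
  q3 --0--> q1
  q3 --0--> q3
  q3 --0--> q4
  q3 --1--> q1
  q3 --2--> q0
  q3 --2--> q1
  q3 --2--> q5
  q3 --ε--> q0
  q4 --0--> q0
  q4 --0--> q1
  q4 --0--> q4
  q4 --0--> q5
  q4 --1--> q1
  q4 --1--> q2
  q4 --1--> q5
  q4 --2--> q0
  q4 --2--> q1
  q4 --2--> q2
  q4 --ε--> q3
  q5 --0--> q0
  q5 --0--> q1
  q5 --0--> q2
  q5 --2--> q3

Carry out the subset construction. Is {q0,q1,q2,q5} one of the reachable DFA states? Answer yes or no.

no

Start state of the DFA: {q0} (ε-closure of the NFA start).
{q0} --0--> {q0,q3,q4}  [new]
{q0} --1--> ∅  [new]
{q0} --2--> {q0,q1,q2,q3,q5}  [new]
{q0,q3,q4} --0--> {q0,q1,q2,q3,q4,q5}  [new]
{q0,q3,q4} --1--> {q1,q2,q5}  [new]
{q0,q3,q4} --2--> {q0,q1,q2,q3,q5}  [seen]
∅ --0--> ∅  [seen]
∅ --1--> ∅  [seen]
∅ --2--> ∅  [seen]
{q0,q1,q2,q3,q5} --0--> {q0,q1,q2,q3,q4,q5}  [seen]
{q0,q1,q2,q3,q5} --1--> {q0,q1,q2,q3,q4,q5}  [seen]
{q0,q1,q2,q3,q5} --2--> {q0,q1,q2,q3,q4,q5}  [seen]
{q0,q1,q2,q3,q4,q5} --0--> {q0,q1,q2,q3,q4,q5}  [seen]
{q0,q1,q2,q3,q4,q5} --1--> {q0,q1,q2,q3,q4,q5}  [seen]
{q0,q1,q2,q3,q4,q5} --2--> {q0,q1,q2,q3,q4,q5}  [seen]
{q1,q2,q5} --0--> {q0,q1,q2,q3,q5}  [seen]
{q1,q2,q5} --1--> {q0,q1,q2,q3,q4,q5}  [seen]
{q1,q2,q5} --2--> {q0,q3,q4,q5}  [new]
{q0,q3,q4,q5} --0--> {q0,q1,q2,q3,q4,q5}  [seen]
{q0,q3,q4,q5} --1--> {q1,q2,q5}  [seen]
{q0,q3,q4,q5} --2--> {q0,q1,q2,q3,q5}  [seen]
Reachable DFA states: {q0}, {q0,q3,q4}, ∅, {q0,q1,q2,q3,q5}, {q0,q1,q2,q3,q4,q5}, {q1,q2,q5}, {q0,q3,q4,q5}.
{q0,q1,q2,q5} is not among them.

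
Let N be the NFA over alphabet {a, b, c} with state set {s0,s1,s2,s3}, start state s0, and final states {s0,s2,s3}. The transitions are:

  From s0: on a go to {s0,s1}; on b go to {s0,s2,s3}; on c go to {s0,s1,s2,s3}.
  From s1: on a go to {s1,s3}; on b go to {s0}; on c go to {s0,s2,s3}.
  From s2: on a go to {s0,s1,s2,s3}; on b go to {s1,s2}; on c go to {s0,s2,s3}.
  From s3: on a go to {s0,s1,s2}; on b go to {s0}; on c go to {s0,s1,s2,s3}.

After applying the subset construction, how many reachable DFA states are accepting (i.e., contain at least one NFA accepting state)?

Start state of the DFA: {s0}.
{s0} --a--> {s0,s1}  [new]
{s0} --b--> {s0,s2,s3}  [new]
{s0} --c--> {s0,s1,s2,s3}  [new]
{s0,s1} --a--> {s0,s1,s3}  [new]
{s0,s1} --b--> {s0,s2,s3}  [seen]
{s0,s1} --c--> {s0,s1,s2,s3}  [seen]
{s0,s2,s3} --a--> {s0,s1,s2,s3}  [seen]
{s0,s2,s3} --b--> {s0,s1,s2,s3}  [seen]
{s0,s2,s3} --c--> {s0,s1,s2,s3}  [seen]
{s0,s1,s2,s3} --a--> {s0,s1,s2,s3}  [seen]
{s0,s1,s2,s3} --b--> {s0,s1,s2,s3}  [seen]
{s0,s1,s2,s3} --c--> {s0,s1,s2,s3}  [seen]
{s0,s1,s3} --a--> {s0,s1,s2,s3}  [seen]
{s0,s1,s3} --b--> {s0,s2,s3}  [seen]
{s0,s1,s3} --c--> {s0,s1,s2,s3}  [seen]
Reachable DFA states: {s0}, {s0,s1}, {s0,s2,s3}, {s0,s1,s2,s3}, {s0,s1,s3}.
Accepting DFA states (contain an NFA accepting state): {s0}, {s0,s1}, {s0,s2,s3}, {s0,s1,s2,s3}, {s0,s1,s3}.

5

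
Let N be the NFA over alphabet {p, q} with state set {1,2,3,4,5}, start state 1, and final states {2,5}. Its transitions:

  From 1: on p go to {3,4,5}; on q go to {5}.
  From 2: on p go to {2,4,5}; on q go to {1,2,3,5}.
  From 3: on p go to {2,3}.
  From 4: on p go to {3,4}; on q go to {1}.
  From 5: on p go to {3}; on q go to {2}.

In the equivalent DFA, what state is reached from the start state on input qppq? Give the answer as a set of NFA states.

{1,2,3,5}

Start: {1}.
δ(1,q) = {5}.
Union: {5}.
After q: {5}.
δ(5,p) = {3}.
Union: {3}.
After p: {3}.
δ(3,p) = {2,3}.
Union: {2,3}.
After p: {2,3}.
δ(2,q) = {1,2,3,5}; δ(3,q) = ∅.
Union: {1,2,3,5}.
After q: {1,2,3,5}.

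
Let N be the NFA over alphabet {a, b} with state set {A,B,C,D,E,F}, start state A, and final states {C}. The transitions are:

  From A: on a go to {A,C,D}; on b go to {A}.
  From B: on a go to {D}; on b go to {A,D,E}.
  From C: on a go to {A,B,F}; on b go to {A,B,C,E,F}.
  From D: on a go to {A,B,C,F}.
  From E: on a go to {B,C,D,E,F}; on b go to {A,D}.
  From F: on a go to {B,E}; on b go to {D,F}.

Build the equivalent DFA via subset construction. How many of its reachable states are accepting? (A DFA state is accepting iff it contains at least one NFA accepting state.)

4

Start state of the DFA: {A}.
{A} --a--> {A,C,D}  [new]
{A} --b--> {A}  [seen]
{A,C,D} --a--> {A,B,C,D,F}  [new]
{A,C,D} --b--> {A,B,C,E,F}  [new]
{A,B,C,D,F} --a--> {A,B,C,D,E,F}  [new]
{A,B,C,D,F} --b--> {A,B,C,D,E,F}  [seen]
{A,B,C,E,F} --a--> {A,B,C,D,E,F}  [seen]
{A,B,C,E,F} --b--> {A,B,C,D,E,F}  [seen]
{A,B,C,D,E,F} --a--> {A,B,C,D,E,F}  [seen]
{A,B,C,D,E,F} --b--> {A,B,C,D,E,F}  [seen]
Reachable DFA states: {A}, {A,C,D}, {A,B,C,D,F}, {A,B,C,E,F}, {A,B,C,D,E,F}.
Accepting DFA states (contain an NFA accepting state): {A,C,D}, {A,B,C,D,F}, {A,B,C,E,F}, {A,B,C,D,E,F}.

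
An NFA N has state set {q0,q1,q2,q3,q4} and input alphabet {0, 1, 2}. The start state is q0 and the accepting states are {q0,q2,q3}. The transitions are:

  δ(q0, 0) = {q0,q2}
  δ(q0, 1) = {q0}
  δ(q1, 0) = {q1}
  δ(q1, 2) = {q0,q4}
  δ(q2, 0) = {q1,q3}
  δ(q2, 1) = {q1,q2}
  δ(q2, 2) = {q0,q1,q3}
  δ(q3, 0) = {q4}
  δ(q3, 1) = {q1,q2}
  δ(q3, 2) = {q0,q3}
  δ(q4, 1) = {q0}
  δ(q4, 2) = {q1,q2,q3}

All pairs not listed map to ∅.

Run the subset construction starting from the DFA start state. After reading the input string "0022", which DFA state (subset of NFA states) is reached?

{q0,q1,q2,q3,q4}

Start: {q0}.
δ(q0,0) = {q0,q2}.
Union: {q0,q2}.
After 0: {q0,q2}.
δ(q0,0) = {q0,q2}; δ(q2,0) = {q1,q3}.
Union: {q0,q1,q2,q3}.
After 0: {q0,q1,q2,q3}.
δ(q0,2) = ∅; δ(q1,2) = {q0,q4}; δ(q2,2) = {q0,q1,q3}; δ(q3,2) = {q0,q3}.
Union: {q0,q1,q3,q4}.
After 2: {q0,q1,q3,q4}.
δ(q0,2) = ∅; δ(q1,2) = {q0,q4}; δ(q3,2) = {q0,q3}; δ(q4,2) = {q1,q2,q3}.
Union: {q0,q1,q2,q3,q4}.
After 2: {q0,q1,q2,q3,q4}.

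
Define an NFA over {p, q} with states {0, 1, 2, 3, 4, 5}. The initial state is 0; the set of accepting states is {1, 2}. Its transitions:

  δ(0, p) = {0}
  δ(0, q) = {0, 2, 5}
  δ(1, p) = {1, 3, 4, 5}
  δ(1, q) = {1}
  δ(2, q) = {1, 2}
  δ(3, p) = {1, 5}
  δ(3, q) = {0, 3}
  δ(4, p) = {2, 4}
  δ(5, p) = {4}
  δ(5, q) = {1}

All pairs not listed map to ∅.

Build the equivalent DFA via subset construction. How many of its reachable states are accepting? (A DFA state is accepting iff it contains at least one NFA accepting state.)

6

Start state of the DFA: {0}.
{0} --p--> {0}  [seen]
{0} --q--> {0, 2, 5}  [new]
{0, 2, 5} --p--> {0, 4}  [new]
{0, 2, 5} --q--> {0, 1, 2, 5}  [new]
{0, 4} --p--> {0, 2, 4}  [new]
{0, 4} --q--> {0, 2, 5}  [seen]
{0, 1, 2, 5} --p--> {0, 1, 3, 4, 5}  [new]
{0, 1, 2, 5} --q--> {0, 1, 2, 5}  [seen]
{0, 2, 4} --p--> {0, 2, 4}  [seen]
{0, 2, 4} --q--> {0, 1, 2, 5}  [seen]
{0, 1, 3, 4, 5} --p--> {0, 1, 2, 3, 4, 5}  [new]
{0, 1, 3, 4, 5} --q--> {0, 1, 2, 3, 5}  [new]
{0, 1, 2, 3, 4, 5} --p--> {0, 1, 2, 3, 4, 5}  [seen]
{0, 1, 2, 3, 4, 5} --q--> {0, 1, 2, 3, 5}  [seen]
{0, 1, 2, 3, 5} --p--> {0, 1, 3, 4, 5}  [seen]
{0, 1, 2, 3, 5} --q--> {0, 1, 2, 3, 5}  [seen]
Reachable DFA states: {0}, {0, 2, 5}, {0, 4}, {0, 1, 2, 5}, {0, 2, 4}, {0, 1, 3, 4, 5}, {0, 1, 2, 3, 4, 5}, {0, 1, 2, 3, 5}.
Accepting DFA states (contain an NFA accepting state): {0, 2, 5}, {0, 1, 2, 5}, {0, 2, 4}, {0, 1, 3, 4, 5}, {0, 1, 2, 3, 4, 5}, {0, 1, 2, 3, 5}.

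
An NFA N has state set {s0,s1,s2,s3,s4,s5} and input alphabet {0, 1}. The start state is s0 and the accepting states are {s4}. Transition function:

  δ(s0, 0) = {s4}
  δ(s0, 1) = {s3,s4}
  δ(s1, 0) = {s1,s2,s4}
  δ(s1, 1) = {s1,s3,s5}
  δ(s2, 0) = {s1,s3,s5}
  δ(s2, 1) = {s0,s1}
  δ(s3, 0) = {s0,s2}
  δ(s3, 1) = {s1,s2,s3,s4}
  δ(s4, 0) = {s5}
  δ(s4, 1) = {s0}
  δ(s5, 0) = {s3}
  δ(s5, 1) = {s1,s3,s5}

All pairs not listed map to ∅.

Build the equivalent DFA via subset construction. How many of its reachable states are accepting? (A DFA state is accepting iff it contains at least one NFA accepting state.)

Start state of the DFA: {s0}.
{s0} --0--> {s4}  [new]
{s0} --1--> {s3,s4}  [new]
{s4} --0--> {s5}  [new]
{s4} --1--> {s0}  [seen]
{s3,s4} --0--> {s0,s2,s5}  [new]
{s3,s4} --1--> {s0,s1,s2,s3,s4}  [new]
{s5} --0--> {s3}  [new]
{s5} --1--> {s1,s3,s5}  [new]
{s0,s2,s5} --0--> {s1,s3,s4,s5}  [new]
{s0,s2,s5} --1--> {s0,s1,s3,s4,s5}  [new]
{s0,s1,s2,s3,s4} --0--> {s0,s1,s2,s3,s4,s5}  [new]
{s0,s1,s2,s3,s4} --1--> {s0,s1,s2,s3,s4,s5}  [seen]
{s3} --0--> {s0,s2}  [new]
{s3} --1--> {s1,s2,s3,s4}  [new]
{s1,s3,s5} --0--> {s0,s1,s2,s3,s4}  [seen]
{s1,s3,s5} --1--> {s1,s2,s3,s4,s5}  [new]
{s1,s3,s4,s5} --0--> {s0,s1,s2,s3,s4,s5}  [seen]
{s1,s3,s4,s5} --1--> {s0,s1,s2,s3,s4,s5}  [seen]
{s0,s1,s3,s4,s5} --0--> {s0,s1,s2,s3,s4,s5}  [seen]
{s0,s1,s3,s4,s5} --1--> {s0,s1,s2,s3,s4,s5}  [seen]
{s0,s1,s2,s3,s4,s5} --0--> {s0,s1,s2,s3,s4,s5}  [seen]
{s0,s1,s2,s3,s4,s5} --1--> {s0,s1,s2,s3,s4,s5}  [seen]
{s0,s2} --0--> {s1,s3,s4,s5}  [seen]
{s0,s2} --1--> {s0,s1,s3,s4}  [new]
{s1,s2,s3,s4} --0--> {s0,s1,s2,s3,s4,s5}  [seen]
{s1,s2,s3,s4} --1--> {s0,s1,s2,s3,s4,s5}  [seen]
{s1,s2,s3,s4,s5} --0--> {s0,s1,s2,s3,s4,s5}  [seen]
{s1,s2,s3,s4,s5} --1--> {s0,s1,s2,s3,s4,s5}  [seen]
{s0,s1,s3,s4} --0--> {s0,s1,s2,s4,s5}  [new]
{s0,s1,s3,s4} --1--> {s0,s1,s2,s3,s4,s5}  [seen]
{s0,s1,s2,s4,s5} --0--> {s1,s2,s3,s4,s5}  [seen]
{s0,s1,s2,s4,s5} --1--> {s0,s1,s3,s4,s5}  [seen]
Reachable DFA states: {s0}, {s4}, {s3,s4}, {s5}, {s0,s2,s5}, {s0,s1,s2,s3,s4}, {s3}, {s1,s3,s5}, {s1,s3,s4,s5}, {s0,s1,s3,s4,s5}, {s0,s1,s2,s3,s4,s5}, {s0,s2}, {s1,s2,s3,s4}, {s1,s2,s3,s4,s5}, {s0,s1,s3,s4}, {s0,s1,s2,s4,s5}.
Accepting DFA states (contain an NFA accepting state): {s4}, {s3,s4}, {s0,s1,s2,s3,s4}, {s1,s3,s4,s5}, {s0,s1,s3,s4,s5}, {s0,s1,s2,s3,s4,s5}, {s1,s2,s3,s4}, {s1,s2,s3,s4,s5}, {s0,s1,s3,s4}, {s0,s1,s2,s4,s5}.

10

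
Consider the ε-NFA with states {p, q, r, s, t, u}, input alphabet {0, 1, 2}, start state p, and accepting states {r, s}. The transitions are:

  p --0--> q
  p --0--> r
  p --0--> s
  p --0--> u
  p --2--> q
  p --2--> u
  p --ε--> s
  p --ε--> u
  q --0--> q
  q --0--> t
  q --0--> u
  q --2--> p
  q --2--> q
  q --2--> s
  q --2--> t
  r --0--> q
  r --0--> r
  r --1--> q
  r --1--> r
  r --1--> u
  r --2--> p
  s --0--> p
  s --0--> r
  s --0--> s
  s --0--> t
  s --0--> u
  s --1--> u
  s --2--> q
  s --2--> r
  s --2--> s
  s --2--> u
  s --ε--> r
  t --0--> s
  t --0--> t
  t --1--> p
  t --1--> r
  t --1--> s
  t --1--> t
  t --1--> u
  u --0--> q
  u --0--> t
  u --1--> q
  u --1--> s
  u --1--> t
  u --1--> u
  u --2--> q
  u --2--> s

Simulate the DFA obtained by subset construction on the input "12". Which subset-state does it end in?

Start: {p, r, s, u}.
δ(p,1) = ∅; δ(r,1) = {q, r, u}; δ(s,1) = {u}; δ(u,1) = {q, s, t, u}.
Union: {q, r, s, t, u}.
After 1: {q, r, s, t, u}.
δ(q,2) = {p, q, s, t}; δ(r,2) = {p}; δ(s,2) = {q, r, s, u}; δ(t,2) = ∅; δ(u,2) = {q, s}.
Union: {p, q, r, s, t, u}.
After 2: {p, q, r, s, t, u}.

{p, q, r, s, t, u}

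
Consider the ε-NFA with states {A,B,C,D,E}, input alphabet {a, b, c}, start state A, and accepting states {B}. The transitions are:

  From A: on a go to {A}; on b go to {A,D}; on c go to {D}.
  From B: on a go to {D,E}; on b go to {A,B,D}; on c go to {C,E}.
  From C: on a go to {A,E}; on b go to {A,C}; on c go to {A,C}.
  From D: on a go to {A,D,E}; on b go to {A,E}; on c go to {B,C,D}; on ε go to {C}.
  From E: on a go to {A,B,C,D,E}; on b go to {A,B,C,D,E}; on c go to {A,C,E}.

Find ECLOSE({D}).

Begin with {D}.
D →ε {C}; add C.
ε-closure = {C,D}.

{C,D}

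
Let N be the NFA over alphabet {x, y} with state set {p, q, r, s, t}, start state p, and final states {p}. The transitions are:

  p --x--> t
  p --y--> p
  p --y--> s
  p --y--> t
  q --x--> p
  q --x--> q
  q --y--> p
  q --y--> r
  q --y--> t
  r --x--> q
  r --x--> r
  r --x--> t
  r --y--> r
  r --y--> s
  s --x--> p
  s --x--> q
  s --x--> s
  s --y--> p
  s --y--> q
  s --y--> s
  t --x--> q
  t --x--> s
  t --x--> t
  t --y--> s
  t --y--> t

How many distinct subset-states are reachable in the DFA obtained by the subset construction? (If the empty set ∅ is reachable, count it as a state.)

7

Start state of the DFA: {p}.
{p} --x--> {t}  [new]
{p} --y--> {p, s, t}  [new]
{t} --x--> {q, s, t}  [new]
{t} --y--> {s, t}  [new]
{p, s, t} --x--> {p, q, s, t}  [new]
{p, s, t} --y--> {p, q, s, t}  [seen]
{q, s, t} --x--> {p, q, s, t}  [seen]
{q, s, t} --y--> {p, q, r, s, t}  [new]
{s, t} --x--> {p, q, s, t}  [seen]
{s, t} --y--> {p, q, s, t}  [seen]
{p, q, s, t} --x--> {p, q, s, t}  [seen]
{p, q, s, t} --y--> {p, q, r, s, t}  [seen]
{p, q, r, s, t} --x--> {p, q, r, s, t}  [seen]
{p, q, r, s, t} --y--> {p, q, r, s, t}  [seen]
Reachable DFA states: {p}, {t}, {p, s, t}, {q, s, t}, {s, t}, {p, q, s, t}, {p, q, r, s, t}.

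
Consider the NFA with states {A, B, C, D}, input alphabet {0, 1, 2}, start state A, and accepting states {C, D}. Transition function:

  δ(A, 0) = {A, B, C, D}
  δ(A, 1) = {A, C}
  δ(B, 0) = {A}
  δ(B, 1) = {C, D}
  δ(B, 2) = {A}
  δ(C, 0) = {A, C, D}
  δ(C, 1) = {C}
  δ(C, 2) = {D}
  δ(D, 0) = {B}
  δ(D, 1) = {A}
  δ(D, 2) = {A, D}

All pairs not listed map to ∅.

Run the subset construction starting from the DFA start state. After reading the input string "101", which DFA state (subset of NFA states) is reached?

Start: {A}.
δ(A,1) = {A, C}.
Union: {A, C}.
After 1: {A, C}.
δ(A,0) = {A, B, C, D}; δ(C,0) = {A, C, D}.
Union: {A, B, C, D}.
After 0: {A, B, C, D}.
δ(A,1) = {A, C}; δ(B,1) = {C, D}; δ(C,1) = {C}; δ(D,1) = {A}.
Union: {A, C, D}.
After 1: {A, C, D}.

{A, C, D}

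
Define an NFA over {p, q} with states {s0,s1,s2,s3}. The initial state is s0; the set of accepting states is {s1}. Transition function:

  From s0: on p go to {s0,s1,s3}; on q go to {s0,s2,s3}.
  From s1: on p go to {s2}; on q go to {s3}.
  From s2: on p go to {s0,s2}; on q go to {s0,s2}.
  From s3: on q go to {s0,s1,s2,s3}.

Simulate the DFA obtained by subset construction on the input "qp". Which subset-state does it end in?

{s0,s1,s2,s3}

Start: {s0}.
δ(s0,q) = {s0,s2,s3}.
Union: {s0,s2,s3}.
After q: {s0,s2,s3}.
δ(s0,p) = {s0,s1,s3}; δ(s2,p) = {s0,s2}; δ(s3,p) = ∅.
Union: {s0,s1,s2,s3}.
After p: {s0,s1,s2,s3}.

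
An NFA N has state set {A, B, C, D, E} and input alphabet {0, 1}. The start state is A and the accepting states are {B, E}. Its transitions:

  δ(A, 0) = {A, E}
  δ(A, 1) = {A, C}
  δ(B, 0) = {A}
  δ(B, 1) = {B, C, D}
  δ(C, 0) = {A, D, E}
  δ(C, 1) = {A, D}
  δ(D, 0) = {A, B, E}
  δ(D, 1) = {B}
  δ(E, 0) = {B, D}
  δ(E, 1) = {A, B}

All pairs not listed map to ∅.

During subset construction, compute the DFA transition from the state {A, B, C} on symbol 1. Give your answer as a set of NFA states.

δ(A,1) = {A, C}; δ(B,1) = {B, C, D}; δ(C,1) = {A, D}.
Union: {A, B, C, D}.

{A, B, C, D}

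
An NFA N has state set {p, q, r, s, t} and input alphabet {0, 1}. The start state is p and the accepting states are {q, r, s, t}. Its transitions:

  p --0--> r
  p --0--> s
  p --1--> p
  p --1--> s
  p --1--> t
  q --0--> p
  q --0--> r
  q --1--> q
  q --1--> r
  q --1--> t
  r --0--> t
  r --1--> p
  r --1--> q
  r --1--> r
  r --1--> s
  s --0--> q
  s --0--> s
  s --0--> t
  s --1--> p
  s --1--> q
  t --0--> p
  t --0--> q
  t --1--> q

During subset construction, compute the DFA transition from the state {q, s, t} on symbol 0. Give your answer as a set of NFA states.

{p, q, r, s, t}

δ(q,0) = {p, r}; δ(s,0) = {q, s, t}; δ(t,0) = {p, q}.
Union: {p, q, r, s, t}.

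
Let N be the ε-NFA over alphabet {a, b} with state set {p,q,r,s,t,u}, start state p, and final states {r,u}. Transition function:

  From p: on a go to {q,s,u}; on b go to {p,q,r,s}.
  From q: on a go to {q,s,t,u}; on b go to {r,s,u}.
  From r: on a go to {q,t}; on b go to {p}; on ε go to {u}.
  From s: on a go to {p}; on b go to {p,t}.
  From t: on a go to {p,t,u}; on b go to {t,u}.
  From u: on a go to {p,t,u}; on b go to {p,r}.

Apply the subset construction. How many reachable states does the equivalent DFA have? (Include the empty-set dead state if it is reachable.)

6

Start state of the DFA: {p} (ε-closure of the NFA start).
{p} --a--> {q,s,u}  [new]
{p} --b--> {p,q,r,s,u}  [new]
{q,s,u} --a--> {p,q,s,t,u}  [new]
{q,s,u} --b--> {p,r,s,t,u}  [new]
{p,q,r,s,u} --a--> {p,q,s,t,u}  [seen]
{p,q,r,s,u} --b--> {p,q,r,s,t,u}  [new]
{p,q,s,t,u} --a--> {p,q,s,t,u}  [seen]
{p,q,s,t,u} --b--> {p,q,r,s,t,u}  [seen]
{p,r,s,t,u} --a--> {p,q,s,t,u}  [seen]
{p,r,s,t,u} --b--> {p,q,r,s,t,u}  [seen]
{p,q,r,s,t,u} --a--> {p,q,s,t,u}  [seen]
{p,q,r,s,t,u} --b--> {p,q,r,s,t,u}  [seen]
Reachable DFA states: {p}, {q,s,u}, {p,q,r,s,u}, {p,q,s,t,u}, {p,r,s,t,u}, {p,q,r,s,t,u}.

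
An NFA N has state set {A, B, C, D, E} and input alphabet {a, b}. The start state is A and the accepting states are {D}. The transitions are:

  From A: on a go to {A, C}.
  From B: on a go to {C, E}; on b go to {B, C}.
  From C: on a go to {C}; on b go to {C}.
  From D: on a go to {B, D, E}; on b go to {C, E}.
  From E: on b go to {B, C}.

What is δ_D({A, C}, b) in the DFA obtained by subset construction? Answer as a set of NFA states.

{C}

δ(A,b) = ∅; δ(C,b) = {C}.
Union: {C}.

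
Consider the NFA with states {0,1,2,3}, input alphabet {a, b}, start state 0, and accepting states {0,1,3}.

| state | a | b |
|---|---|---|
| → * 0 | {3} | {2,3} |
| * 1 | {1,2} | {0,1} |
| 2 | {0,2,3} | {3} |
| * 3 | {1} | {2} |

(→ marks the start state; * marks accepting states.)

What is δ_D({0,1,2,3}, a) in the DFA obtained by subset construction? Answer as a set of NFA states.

{0,1,2,3}

δ(0,a) = {3}; δ(1,a) = {1,2}; δ(2,a) = {0,2,3}; δ(3,a) = {1}.
Union: {0,1,2,3}.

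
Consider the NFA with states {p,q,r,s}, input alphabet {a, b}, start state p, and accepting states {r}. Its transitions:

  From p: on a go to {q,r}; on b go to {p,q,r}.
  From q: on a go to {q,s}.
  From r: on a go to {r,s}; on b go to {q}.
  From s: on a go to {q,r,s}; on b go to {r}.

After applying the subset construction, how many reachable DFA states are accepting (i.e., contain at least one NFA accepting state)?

5

Start state of the DFA: {p}.
{p} --a--> {q,r}  [new]
{p} --b--> {p,q,r}  [new]
{q,r} --a--> {q,r,s}  [new]
{q,r} --b--> {q}  [new]
{p,q,r} --a--> {q,r,s}  [seen]
{p,q,r} --b--> {p,q,r}  [seen]
{q,r,s} --a--> {q,r,s}  [seen]
{q,r,s} --b--> {q,r}  [seen]
{q} --a--> {q,s}  [new]
{q} --b--> ∅  [new]
{q,s} --a--> {q,r,s}  [seen]
{q,s} --b--> {r}  [new]
∅ --a--> ∅  [seen]
∅ --b--> ∅  [seen]
{r} --a--> {r,s}  [new]
{r} --b--> {q}  [seen]
{r,s} --a--> {q,r,s}  [seen]
{r,s} --b--> {q,r}  [seen]
Reachable DFA states: {p}, {q,r}, {p,q,r}, {q,r,s}, {q}, {q,s}, ∅, {r}, {r,s}.
Accepting DFA states (contain an NFA accepting state): {q,r}, {p,q,r}, {q,r,s}, {r}, {r,s}.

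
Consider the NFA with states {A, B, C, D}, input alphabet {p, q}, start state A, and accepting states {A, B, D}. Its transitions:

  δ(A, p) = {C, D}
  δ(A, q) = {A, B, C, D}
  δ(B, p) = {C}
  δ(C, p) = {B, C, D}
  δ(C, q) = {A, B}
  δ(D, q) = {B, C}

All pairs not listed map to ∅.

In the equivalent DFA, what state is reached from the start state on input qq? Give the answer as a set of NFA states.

Start: {A}.
δ(A,q) = {A, B, C, D}.
Union: {A, B, C, D}.
After q: {A, B, C, D}.
δ(A,q) = {A, B, C, D}; δ(B,q) = ∅; δ(C,q) = {A, B}; δ(D,q) = {B, C}.
Union: {A, B, C, D}.
After q: {A, B, C, D}.

{A, B, C, D}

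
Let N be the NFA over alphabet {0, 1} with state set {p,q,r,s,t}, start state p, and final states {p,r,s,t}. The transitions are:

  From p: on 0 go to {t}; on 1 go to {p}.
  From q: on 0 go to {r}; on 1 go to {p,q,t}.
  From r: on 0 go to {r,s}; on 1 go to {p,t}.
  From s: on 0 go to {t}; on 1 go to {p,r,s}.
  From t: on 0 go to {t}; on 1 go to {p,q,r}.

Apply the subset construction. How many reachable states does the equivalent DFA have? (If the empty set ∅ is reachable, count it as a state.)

8

Start state of the DFA: {p}.
{p} --0--> {t}  [new]
{p} --1--> {p}  [seen]
{t} --0--> {t}  [seen]
{t} --1--> {p,q,r}  [new]
{p,q,r} --0--> {r,s,t}  [new]
{p,q,r} --1--> {p,q,t}  [new]
{r,s,t} --0--> {r,s,t}  [seen]
{r,s,t} --1--> {p,q,r,s,t}  [new]
{p,q,t} --0--> {r,t}  [new]
{p,q,t} --1--> {p,q,r,t}  [new]
{p,q,r,s,t} --0--> {r,s,t}  [seen]
{p,q,r,s,t} --1--> {p,q,r,s,t}  [seen]
{r,t} --0--> {r,s,t}  [seen]
{r,t} --1--> {p,q,r,t}  [seen]
{p,q,r,t} --0--> {r,s,t}  [seen]
{p,q,r,t} --1--> {p,q,r,t}  [seen]
Reachable DFA states: {p}, {t}, {p,q,r}, {r,s,t}, {p,q,t}, {p,q,r,s,t}, {r,t}, {p,q,r,t}.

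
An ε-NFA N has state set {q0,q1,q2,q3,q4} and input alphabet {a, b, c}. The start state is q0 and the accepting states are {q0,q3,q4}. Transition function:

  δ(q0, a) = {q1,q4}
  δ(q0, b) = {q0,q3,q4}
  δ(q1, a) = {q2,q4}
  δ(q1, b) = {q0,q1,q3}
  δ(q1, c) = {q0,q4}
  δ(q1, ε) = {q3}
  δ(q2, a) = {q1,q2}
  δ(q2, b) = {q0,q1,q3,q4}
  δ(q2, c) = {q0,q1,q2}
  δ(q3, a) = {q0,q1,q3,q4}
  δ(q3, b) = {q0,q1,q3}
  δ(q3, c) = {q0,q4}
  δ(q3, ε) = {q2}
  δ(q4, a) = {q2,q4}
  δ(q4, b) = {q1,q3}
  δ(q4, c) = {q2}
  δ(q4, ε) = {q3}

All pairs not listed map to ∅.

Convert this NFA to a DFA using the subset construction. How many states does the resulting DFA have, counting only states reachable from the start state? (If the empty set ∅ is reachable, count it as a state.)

5

Start state of the DFA: {q0} (ε-closure of the NFA start).
{q0} --a--> {q1,q2,q3,q4}  [new]
{q0} --b--> {q0,q2,q3,q4}  [new]
{q0} --c--> ∅  [new]
{q1,q2,q3,q4} --a--> {q0,q1,q2,q3,q4}  [new]
{q1,q2,q3,q4} --b--> {q0,q1,q2,q3,q4}  [seen]
{q1,q2,q3,q4} --c--> {q0,q1,q2,q3,q4}  [seen]
{q0,q2,q3,q4} --a--> {q0,q1,q2,q3,q4}  [seen]
{q0,q2,q3,q4} --b--> {q0,q1,q2,q3,q4}  [seen]
{q0,q2,q3,q4} --c--> {q0,q1,q2,q3,q4}  [seen]
∅ --a--> ∅  [seen]
∅ --b--> ∅  [seen]
∅ --c--> ∅  [seen]
{q0,q1,q2,q3,q4} --a--> {q0,q1,q2,q3,q4}  [seen]
{q0,q1,q2,q3,q4} --b--> {q0,q1,q2,q3,q4}  [seen]
{q0,q1,q2,q3,q4} --c--> {q0,q1,q2,q3,q4}  [seen]
Reachable DFA states: {q0}, {q1,q2,q3,q4}, {q0,q2,q3,q4}, ∅, {q0,q1,q2,q3,q4}.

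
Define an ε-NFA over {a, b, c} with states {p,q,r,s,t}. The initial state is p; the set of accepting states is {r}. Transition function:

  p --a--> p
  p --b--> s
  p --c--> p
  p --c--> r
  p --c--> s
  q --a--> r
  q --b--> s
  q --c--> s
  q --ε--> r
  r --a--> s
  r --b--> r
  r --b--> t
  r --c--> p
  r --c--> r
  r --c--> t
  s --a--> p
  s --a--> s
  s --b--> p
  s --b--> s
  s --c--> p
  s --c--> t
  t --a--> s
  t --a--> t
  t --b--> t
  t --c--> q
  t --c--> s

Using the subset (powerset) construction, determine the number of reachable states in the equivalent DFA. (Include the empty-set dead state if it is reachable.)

10

Start state of the DFA: {p} (ε-closure of the NFA start).
{p} --a--> {p}  [seen]
{p} --b--> {s}  [new]
{p} --c--> {p,r,s}  [new]
{s} --a--> {p,s}  [new]
{s} --b--> {p,s}  [seen]
{s} --c--> {p,t}  [new]
{p,r,s} --a--> {p,s}  [seen]
{p,r,s} --b--> {p,r,s,t}  [new]
{p,r,s} --c--> {p,r,s,t}  [seen]
{p,s} --a--> {p,s}  [seen]
{p,s} --b--> {p,s}  [seen]
{p,s} --c--> {p,r,s,t}  [seen]
{p,t} --a--> {p,s,t}  [new]
{p,t} --b--> {s,t}  [new]
{p,t} --c--> {p,q,r,s}  [new]
{p,r,s,t} --a--> {p,s,t}  [seen]
{p,r,s,t} --b--> {p,r,s,t}  [seen]
{p,r,s,t} --c--> {p,q,r,s,t}  [new]
{p,s,t} --a--> {p,s,t}  [seen]
{p,s,t} --b--> {p,s,t}  [seen]
{p,s,t} --c--> {p,q,r,s,t}  [seen]
{s,t} --a--> {p,s,t}  [seen]
{s,t} --b--> {p,s,t}  [seen]
{s,t} --c--> {p,q,r,s,t}  [seen]
{p,q,r,s} --a--> {p,r,s}  [seen]
{p,q,r,s} --b--> {p,r,s,t}  [seen]
{p,q,r,s} --c--> {p,r,s,t}  [seen]
{p,q,r,s,t} --a--> {p,r,s,t}  [seen]
{p,q,r,s,t} --b--> {p,r,s,t}  [seen]
{p,q,r,s,t} --c--> {p,q,r,s,t}  [seen]
Reachable DFA states: {p}, {s}, {p,r,s}, {p,s}, {p,t}, {p,r,s,t}, {p,s,t}, {s,t}, {p,q,r,s}, {p,q,r,s,t}.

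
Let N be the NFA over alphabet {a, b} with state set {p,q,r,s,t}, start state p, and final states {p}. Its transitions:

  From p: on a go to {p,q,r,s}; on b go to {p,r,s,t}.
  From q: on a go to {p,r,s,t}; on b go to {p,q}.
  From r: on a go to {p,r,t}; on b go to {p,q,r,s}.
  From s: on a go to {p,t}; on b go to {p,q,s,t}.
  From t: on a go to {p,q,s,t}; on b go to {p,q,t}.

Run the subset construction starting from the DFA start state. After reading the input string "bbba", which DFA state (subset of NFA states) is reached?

Start: {p}.
δ(p,b) = {p,r,s,t}.
Union: {p,r,s,t}.
After b: {p,r,s,t}.
δ(p,b) = {p,r,s,t}; δ(r,b) = {p,q,r,s}; δ(s,b) = {p,q,s,t}; δ(t,b) = {p,q,t}.
Union: {p,q,r,s,t}.
After b: {p,q,r,s,t}.
δ(p,b) = {p,r,s,t}; δ(q,b) = {p,q}; δ(r,b) = {p,q,r,s}; δ(s,b) = {p,q,s,t}; δ(t,b) = {p,q,t}.
Union: {p,q,r,s,t}.
After b: {p,q,r,s,t}.
δ(p,a) = {p,q,r,s}; δ(q,a) = {p,r,s,t}; δ(r,a) = {p,r,t}; δ(s,a) = {p,t}; δ(t,a) = {p,q,s,t}.
Union: {p,q,r,s,t}.
After a: {p,q,r,s,t}.

{p,q,r,s,t}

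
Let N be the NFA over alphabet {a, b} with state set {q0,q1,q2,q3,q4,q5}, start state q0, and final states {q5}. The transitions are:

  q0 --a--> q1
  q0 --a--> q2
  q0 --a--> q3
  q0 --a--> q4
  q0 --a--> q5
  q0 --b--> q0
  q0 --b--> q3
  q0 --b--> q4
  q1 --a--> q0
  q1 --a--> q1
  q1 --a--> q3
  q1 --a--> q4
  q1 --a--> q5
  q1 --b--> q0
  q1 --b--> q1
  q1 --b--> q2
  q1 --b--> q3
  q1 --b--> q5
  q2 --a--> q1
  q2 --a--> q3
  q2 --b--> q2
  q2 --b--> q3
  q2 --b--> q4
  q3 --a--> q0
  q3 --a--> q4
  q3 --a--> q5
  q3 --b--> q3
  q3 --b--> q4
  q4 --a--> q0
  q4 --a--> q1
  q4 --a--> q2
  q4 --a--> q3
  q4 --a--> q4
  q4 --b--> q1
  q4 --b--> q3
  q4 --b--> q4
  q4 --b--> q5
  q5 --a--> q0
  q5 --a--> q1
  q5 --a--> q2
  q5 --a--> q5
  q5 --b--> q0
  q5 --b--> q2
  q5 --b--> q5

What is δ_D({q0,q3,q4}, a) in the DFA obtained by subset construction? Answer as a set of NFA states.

δ(q0,a) = {q1,q2,q3,q4,q5}; δ(q3,a) = {q0,q4,q5}; δ(q4,a) = {q0,q1,q2,q3,q4}.
Union: {q0,q1,q2,q3,q4,q5}.

{q0,q1,q2,q3,q4,q5}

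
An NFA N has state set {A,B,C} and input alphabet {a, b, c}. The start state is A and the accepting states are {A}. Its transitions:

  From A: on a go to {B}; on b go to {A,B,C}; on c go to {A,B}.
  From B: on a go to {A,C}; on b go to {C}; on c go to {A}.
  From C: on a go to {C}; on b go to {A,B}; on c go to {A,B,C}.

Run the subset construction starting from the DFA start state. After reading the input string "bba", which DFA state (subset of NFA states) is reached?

{A,B,C}

Start: {A}.
δ(A,b) = {A,B,C}.
Union: {A,B,C}.
After b: {A,B,C}.
δ(A,b) = {A,B,C}; δ(B,b) = {C}; δ(C,b) = {A,B}.
Union: {A,B,C}.
After b: {A,B,C}.
δ(A,a) = {B}; δ(B,a) = {A,C}; δ(C,a) = {C}.
Union: {A,B,C}.
After a: {A,B,C}.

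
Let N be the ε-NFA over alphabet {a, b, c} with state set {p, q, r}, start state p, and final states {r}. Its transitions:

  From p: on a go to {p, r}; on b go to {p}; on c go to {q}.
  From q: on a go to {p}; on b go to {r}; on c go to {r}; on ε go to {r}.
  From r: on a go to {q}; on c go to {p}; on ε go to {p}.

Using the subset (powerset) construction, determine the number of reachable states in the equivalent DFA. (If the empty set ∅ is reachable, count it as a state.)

Start state of the DFA: {p} (ε-closure of the NFA start).
{p} --a--> {p, r}  [new]
{p} --b--> {p}  [seen]
{p} --c--> {p, q, r}  [new]
{p, r} --a--> {p, q, r}  [seen]
{p, r} --b--> {p}  [seen]
{p, r} --c--> {p, q, r}  [seen]
{p, q, r} --a--> {p, q, r}  [seen]
{p, q, r} --b--> {p, r}  [seen]
{p, q, r} --c--> {p, q, r}  [seen]
Reachable DFA states: {p}, {p, r}, {p, q, r}.

3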